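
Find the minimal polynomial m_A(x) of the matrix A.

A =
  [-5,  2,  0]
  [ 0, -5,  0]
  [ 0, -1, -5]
x^2 + 10*x + 25

The characteristic polynomial is χ_A(x) = (x + 5)^3, so the eigenvalues are known. The minimal polynomial is
  m_A(x) = Π_λ (x − λ)^{k_λ}
where k_λ is the size of the *largest* Jordan block for λ (equivalently, the smallest k with (A − λI)^k v = 0 for every generalised eigenvector v of λ).

  λ = -5: largest Jordan block has size 2, contributing (x + 5)^2

So m_A(x) = (x + 5)^2 = x^2 + 10*x + 25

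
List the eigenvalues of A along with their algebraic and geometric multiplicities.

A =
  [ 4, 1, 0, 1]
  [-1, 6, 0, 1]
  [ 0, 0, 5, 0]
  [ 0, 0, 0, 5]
λ = 5: alg = 4, geom = 3

Step 1 — factor the characteristic polynomial to read off the algebraic multiplicities:
  χ_A(x) = (x - 5)^4

Step 2 — compute geometric multiplicities via the rank-nullity identity g(λ) = n − rank(A − λI):
  rank(A − (5)·I) = 1, so dim ker(A − (5)·I) = n − 1 = 3

Summary:
  λ = 5: algebraic multiplicity = 4, geometric multiplicity = 3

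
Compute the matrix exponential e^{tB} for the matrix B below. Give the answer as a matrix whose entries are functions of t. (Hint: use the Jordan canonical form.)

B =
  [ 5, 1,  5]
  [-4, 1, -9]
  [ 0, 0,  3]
e^{tB} =
  [2*t*exp(3*t) + exp(3*t), t*exp(3*t), t^2*exp(3*t)/2 + 5*t*exp(3*t)]
  [-4*t*exp(3*t), -2*t*exp(3*t) + exp(3*t), -t^2*exp(3*t) - 9*t*exp(3*t)]
  [0, 0, exp(3*t)]

Strategy: write B = P · J · P⁻¹ where J is a Jordan canonical form, so e^{tB} = P · e^{tJ} · P⁻¹, and e^{tJ} can be computed block-by-block.

B has Jordan form
J =
  [3, 1, 0]
  [0, 3, 1]
  [0, 0, 3]
(up to reordering of blocks).

Per-block formulas:
  For a 3×3 Jordan block J_3(3): exp(t · J_3(3)) = e^(3t)·(I + t·N + (t^2/2)·N^2), where N is the 3×3 nilpotent shift.

After assembling e^{tJ} and conjugating by P, we get:

e^{tB} =
  [2*t*exp(3*t) + exp(3*t), t*exp(3*t), t^2*exp(3*t)/2 + 5*t*exp(3*t)]
  [-4*t*exp(3*t), -2*t*exp(3*t) + exp(3*t), -t^2*exp(3*t) - 9*t*exp(3*t)]
  [0, 0, exp(3*t)]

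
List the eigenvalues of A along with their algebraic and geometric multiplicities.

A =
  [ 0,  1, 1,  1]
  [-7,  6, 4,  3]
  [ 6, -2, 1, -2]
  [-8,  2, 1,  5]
λ = 3: alg = 4, geom = 2

Step 1 — factor the characteristic polynomial to read off the algebraic multiplicities:
  χ_A(x) = (x - 3)^4

Step 2 — compute geometric multiplicities via the rank-nullity identity g(λ) = n − rank(A − λI):
  rank(A − (3)·I) = 2, so dim ker(A − (3)·I) = n − 2 = 2

Summary:
  λ = 3: algebraic multiplicity = 4, geometric multiplicity = 2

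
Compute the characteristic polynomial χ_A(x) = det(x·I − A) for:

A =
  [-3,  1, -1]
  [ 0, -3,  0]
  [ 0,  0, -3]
x^3 + 9*x^2 + 27*x + 27

Expanding det(x·I − A) (e.g. by cofactor expansion or by noting that A is similar to its Jordan form J, which has the same characteristic polynomial as A) gives
  χ_A(x) = x^3 + 9*x^2 + 27*x + 27
which factors as (x + 3)^3. The eigenvalues (with algebraic multiplicities) are λ = -3 with multiplicity 3.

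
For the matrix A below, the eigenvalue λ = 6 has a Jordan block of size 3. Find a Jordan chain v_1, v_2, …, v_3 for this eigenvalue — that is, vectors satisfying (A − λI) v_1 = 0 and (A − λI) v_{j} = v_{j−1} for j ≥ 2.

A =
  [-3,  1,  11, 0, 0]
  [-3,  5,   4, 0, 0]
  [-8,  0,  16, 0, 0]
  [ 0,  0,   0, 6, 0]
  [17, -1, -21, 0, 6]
A Jordan chain for λ = 6 of length 3:
v_1 = (-10, -2, -8, 0, 18)ᵀ
v_2 = (-9, -3, -8, 0, 17)ᵀ
v_3 = (1, 0, 0, 0, 0)ᵀ

Let N = A − (6)·I. We want v_3 with N^3 v_3 = 0 but N^2 v_3 ≠ 0; then v_{j-1} := N · v_j for j = 3, …, 2.

Pick v_3 = (1, 0, 0, 0, 0)ᵀ.
Then v_2 = N · v_3 = (-9, -3, -8, 0, 17)ᵀ.
Then v_1 = N · v_2 = (-10, -2, -8, 0, 18)ᵀ.

Sanity check: (A − (6)·I) v_1 = (0, 0, 0, 0, 0)ᵀ = 0. ✓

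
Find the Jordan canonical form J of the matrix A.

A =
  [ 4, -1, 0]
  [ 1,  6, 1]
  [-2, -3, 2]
J_3(4)

The characteristic polynomial is
  det(x·I − A) = x^3 - 12*x^2 + 48*x - 64 = (x - 4)^3

Eigenvalues and multiplicities (the geometric multiplicity of λ is n − rank(A − λI), which equals the number of Jordan blocks for λ):
  λ = 4: algebraic multiplicity = 3, geometric multiplicity = 1

Determining the block sizes for each eigenvalue:
  λ = 4: one block (gm = 1), so the single block has size am = 3 → block sizes [3]

Assembling the blocks gives a Jordan form
J =
  [4, 1, 0]
  [0, 4, 1]
  [0, 0, 4]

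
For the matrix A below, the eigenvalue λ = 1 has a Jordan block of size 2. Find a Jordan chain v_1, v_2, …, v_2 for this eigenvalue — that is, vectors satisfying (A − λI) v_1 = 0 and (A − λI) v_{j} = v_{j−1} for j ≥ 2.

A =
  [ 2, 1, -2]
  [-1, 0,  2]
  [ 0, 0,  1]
A Jordan chain for λ = 1 of length 2:
v_1 = (1, -1, 0)ᵀ
v_2 = (1, 0, 0)ᵀ

Let N = A − (1)·I. We want v_2 with N^2 v_2 = 0 but N^1 v_2 ≠ 0; then v_{j-1} := N · v_j for j = 2, …, 2.

Pick v_2 = (1, 0, 0)ᵀ.
Then v_1 = N · v_2 = (1, -1, 0)ᵀ.

Sanity check: (A − (1)·I) v_1 = (0, 0, 0)ᵀ = 0. ✓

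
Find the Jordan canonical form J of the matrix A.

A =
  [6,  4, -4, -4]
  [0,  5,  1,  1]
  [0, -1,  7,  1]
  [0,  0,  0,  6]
J_2(6) ⊕ J_1(6) ⊕ J_1(6)

The characteristic polynomial is
  det(x·I − A) = x^4 - 24*x^3 + 216*x^2 - 864*x + 1296 = (x - 6)^4

Eigenvalues and multiplicities (the geometric multiplicity of λ is n − rank(A − λI), which equals the number of Jordan blocks for λ):
  λ = 6: algebraic multiplicity = 4, geometric multiplicity = 3

Determining the block sizes for each eigenvalue:
  λ = 6: 3 blocks summing to 4 forces exactly one block of size 2 and the rest size 1 → block sizes [2, 1, 1]

Assembling the blocks gives a Jordan form
J =
  [6, 1, 0, 0]
  [0, 6, 0, 0]
  [0, 0, 6, 0]
  [0, 0, 0, 6]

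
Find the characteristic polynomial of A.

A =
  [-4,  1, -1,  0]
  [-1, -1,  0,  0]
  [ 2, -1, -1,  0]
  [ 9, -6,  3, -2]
x^4 + 8*x^3 + 24*x^2 + 32*x + 16

Expanding det(x·I − A) (e.g. by cofactor expansion or by noting that A is similar to its Jordan form J, which has the same characteristic polynomial as A) gives
  χ_A(x) = x^4 + 8*x^3 + 24*x^2 + 32*x + 16
which factors as (x + 2)^4. The eigenvalues (with algebraic multiplicities) are λ = -2 with multiplicity 4.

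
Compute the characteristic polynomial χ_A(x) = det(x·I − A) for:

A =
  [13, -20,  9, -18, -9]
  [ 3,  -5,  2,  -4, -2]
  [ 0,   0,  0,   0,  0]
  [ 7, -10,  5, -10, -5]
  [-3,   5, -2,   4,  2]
x^5

Expanding det(x·I − A) (e.g. by cofactor expansion or by noting that A is similar to its Jordan form J, which has the same characteristic polynomial as A) gives
  χ_A(x) = x^5
which factors as x^5. The eigenvalues (with algebraic multiplicities) are λ = 0 with multiplicity 5.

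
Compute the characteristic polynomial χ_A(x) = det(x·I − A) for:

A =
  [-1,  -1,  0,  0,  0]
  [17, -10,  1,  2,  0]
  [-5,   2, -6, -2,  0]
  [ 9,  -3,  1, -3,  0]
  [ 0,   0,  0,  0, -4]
x^5 + 24*x^4 + 230*x^3 + 1100*x^2 + 2625*x + 2500

Expanding det(x·I − A) (e.g. by cofactor expansion or by noting that A is similar to its Jordan form J, which has the same characteristic polynomial as A) gives
  χ_A(x) = x^5 + 24*x^4 + 230*x^3 + 1100*x^2 + 2625*x + 2500
which factors as (x + 4)*(x + 5)^4. The eigenvalues (with algebraic multiplicities) are λ = -5 with multiplicity 4, λ = -4 with multiplicity 1.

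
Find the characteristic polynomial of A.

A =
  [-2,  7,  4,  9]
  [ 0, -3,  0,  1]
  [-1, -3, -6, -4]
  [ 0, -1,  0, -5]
x^4 + 16*x^3 + 96*x^2 + 256*x + 256

Expanding det(x·I − A) (e.g. by cofactor expansion or by noting that A is similar to its Jordan form J, which has the same characteristic polynomial as A) gives
  χ_A(x) = x^4 + 16*x^3 + 96*x^2 + 256*x + 256
which factors as (x + 4)^4. The eigenvalues (with algebraic multiplicities) are λ = -4 with multiplicity 4.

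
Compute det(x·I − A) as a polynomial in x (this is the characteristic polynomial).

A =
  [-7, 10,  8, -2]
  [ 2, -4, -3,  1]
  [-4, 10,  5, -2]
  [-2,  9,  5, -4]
x^4 + 10*x^3 + 36*x^2 + 54*x + 27

Expanding det(x·I − A) (e.g. by cofactor expansion or by noting that A is similar to its Jordan form J, which has the same characteristic polynomial as A) gives
  χ_A(x) = x^4 + 10*x^3 + 36*x^2 + 54*x + 27
which factors as (x + 1)*(x + 3)^3. The eigenvalues (with algebraic multiplicities) are λ = -3 with multiplicity 3, λ = -1 with multiplicity 1.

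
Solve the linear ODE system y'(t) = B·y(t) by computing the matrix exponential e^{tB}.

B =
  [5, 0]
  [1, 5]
e^{tB} =
  [exp(5*t), 0]
  [t*exp(5*t), exp(5*t)]

Strategy: write B = P · J · P⁻¹ where J is a Jordan canonical form, so e^{tB} = P · e^{tJ} · P⁻¹, and e^{tJ} can be computed block-by-block.

B has Jordan form
J =
  [5, 1]
  [0, 5]
(up to reordering of blocks).

Per-block formulas:
  For a 2×2 Jordan block J_2(5): exp(t · J_2(5)) = e^(5t)·(I + t·N), where N is the 2×2 nilpotent shift.

After assembling e^{tJ} and conjugating by P, we get:

e^{tB} =
  [exp(5*t), 0]
  [t*exp(5*t), exp(5*t)]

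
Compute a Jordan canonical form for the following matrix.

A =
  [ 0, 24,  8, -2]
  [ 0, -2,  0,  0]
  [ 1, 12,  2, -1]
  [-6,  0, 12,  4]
J_1(-2) ⊕ J_1(-2) ⊕ J_2(4)

The characteristic polynomial is
  det(x·I − A) = x^4 - 4*x^3 - 12*x^2 + 32*x + 64 = (x - 4)^2*(x + 2)^2

Eigenvalues and multiplicities (the geometric multiplicity of λ is n − rank(A − λI), which equals the number of Jordan blocks for λ):
  λ = -2: algebraic multiplicity = 2, geometric multiplicity = 2
  λ = 4: algebraic multiplicity = 2, geometric multiplicity = 1

Determining the block sizes for each eigenvalue:
  λ = -2: gm = am = 2, so every block has size 1 → block sizes [1, 1]
  λ = 4: one block (gm = 1), so the single block has size am = 2 → block sizes [2]

Assembling the blocks gives a Jordan form
J =
  [-2,  0, 0, 0]
  [ 0, -2, 0, 0]
  [ 0,  0, 4, 1]
  [ 0,  0, 0, 4]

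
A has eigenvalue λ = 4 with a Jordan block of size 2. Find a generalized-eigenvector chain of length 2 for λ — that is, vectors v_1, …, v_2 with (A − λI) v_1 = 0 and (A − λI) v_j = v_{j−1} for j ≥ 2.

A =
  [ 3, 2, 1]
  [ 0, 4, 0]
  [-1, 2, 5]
A Jordan chain for λ = 4 of length 2:
v_1 = (-1, 0, -1)ᵀ
v_2 = (1, 0, 0)ᵀ

Let N = A − (4)·I. We want v_2 with N^2 v_2 = 0 but N^1 v_2 ≠ 0; then v_{j-1} := N · v_j for j = 2, …, 2.

Pick v_2 = (1, 0, 0)ᵀ.
Then v_1 = N · v_2 = (-1, 0, -1)ᵀ.

Sanity check: (A − (4)·I) v_1 = (0, 0, 0)ᵀ = 0. ✓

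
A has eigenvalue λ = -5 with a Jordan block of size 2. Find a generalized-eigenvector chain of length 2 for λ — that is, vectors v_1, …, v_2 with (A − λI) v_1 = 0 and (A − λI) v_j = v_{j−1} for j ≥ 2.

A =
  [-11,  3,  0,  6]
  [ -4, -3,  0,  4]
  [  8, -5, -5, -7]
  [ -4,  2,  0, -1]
A Jordan chain for λ = -5 of length 2:
v_1 = (-6, -4, 8, -4)ᵀ
v_2 = (1, 0, 0, 0)ᵀ

Let N = A − (-5)·I. We want v_2 with N^2 v_2 = 0 but N^1 v_2 ≠ 0; then v_{j-1} := N · v_j for j = 2, …, 2.

Pick v_2 = (1, 0, 0, 0)ᵀ.
Then v_1 = N · v_2 = (-6, -4, 8, -4)ᵀ.

Sanity check: (A − (-5)·I) v_1 = (0, 0, 0, 0)ᵀ = 0. ✓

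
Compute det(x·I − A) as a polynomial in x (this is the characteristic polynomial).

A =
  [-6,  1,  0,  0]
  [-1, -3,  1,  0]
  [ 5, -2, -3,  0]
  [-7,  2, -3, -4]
x^4 + 16*x^3 + 96*x^2 + 256*x + 256

Expanding det(x·I − A) (e.g. by cofactor expansion or by noting that A is similar to its Jordan form J, which has the same characteristic polynomial as A) gives
  χ_A(x) = x^4 + 16*x^3 + 96*x^2 + 256*x + 256
which factors as (x + 4)^4. The eigenvalues (with algebraic multiplicities) are λ = -4 with multiplicity 4.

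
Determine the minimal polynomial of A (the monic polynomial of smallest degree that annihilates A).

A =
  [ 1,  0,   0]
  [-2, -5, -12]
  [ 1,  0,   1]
x^3 + 3*x^2 - 9*x + 5

The characteristic polynomial is χ_A(x) = (x - 1)^2*(x + 5), so the eigenvalues are known. The minimal polynomial is
  m_A(x) = Π_λ (x − λ)^{k_λ}
where k_λ is the size of the *largest* Jordan block for λ (equivalently, the smallest k with (A − λI)^k v = 0 for every generalised eigenvector v of λ).

  λ = -5: largest Jordan block has size 1, contributing (x + 5)
  λ = 1: largest Jordan block has size 2, contributing (x − 1)^2

So m_A(x) = (x - 1)^2*(x + 5) = x^3 + 3*x^2 - 9*x + 5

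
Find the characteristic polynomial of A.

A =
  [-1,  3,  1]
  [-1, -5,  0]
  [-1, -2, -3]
x^3 + 9*x^2 + 27*x + 27

Expanding det(x·I − A) (e.g. by cofactor expansion or by noting that A is similar to its Jordan form J, which has the same characteristic polynomial as A) gives
  χ_A(x) = x^3 + 9*x^2 + 27*x + 27
which factors as (x + 3)^3. The eigenvalues (with algebraic multiplicities) are λ = -3 with multiplicity 3.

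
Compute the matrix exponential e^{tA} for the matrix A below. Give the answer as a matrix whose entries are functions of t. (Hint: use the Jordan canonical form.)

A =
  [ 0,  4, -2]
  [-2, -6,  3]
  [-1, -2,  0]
e^{tA} =
  [-t^2*exp(-2*t) + 2*t*exp(-2*t) + exp(-2*t), -2*t^2*exp(-2*t) + 4*t*exp(-2*t), 2*t^2*exp(-2*t) - 2*t*exp(-2*t)]
  [t^2*exp(-2*t)/2 - 2*t*exp(-2*t), t^2*exp(-2*t) - 4*t*exp(-2*t) + exp(-2*t), -t^2*exp(-2*t) + 3*t*exp(-2*t)]
  [-t*exp(-2*t), -2*t*exp(-2*t), 2*t*exp(-2*t) + exp(-2*t)]

Strategy: write A = P · J · P⁻¹ where J is a Jordan canonical form, so e^{tA} = P · e^{tJ} · P⁻¹, and e^{tJ} can be computed block-by-block.

A has Jordan form
J =
  [-2,  1,  0]
  [ 0, -2,  1]
  [ 0,  0, -2]
(up to reordering of blocks).

Per-block formulas:
  For a 3×3 Jordan block J_3(-2): exp(t · J_3(-2)) = e^(-2t)·(I + t·N + (t^2/2)·N^2), where N is the 3×3 nilpotent shift.

After assembling e^{tJ} and conjugating by P, we get:

e^{tA} =
  [-t^2*exp(-2*t) + 2*t*exp(-2*t) + exp(-2*t), -2*t^2*exp(-2*t) + 4*t*exp(-2*t), 2*t^2*exp(-2*t) - 2*t*exp(-2*t)]
  [t^2*exp(-2*t)/2 - 2*t*exp(-2*t), t^2*exp(-2*t) - 4*t*exp(-2*t) + exp(-2*t), -t^2*exp(-2*t) + 3*t*exp(-2*t)]
  [-t*exp(-2*t), -2*t*exp(-2*t), 2*t*exp(-2*t) + exp(-2*t)]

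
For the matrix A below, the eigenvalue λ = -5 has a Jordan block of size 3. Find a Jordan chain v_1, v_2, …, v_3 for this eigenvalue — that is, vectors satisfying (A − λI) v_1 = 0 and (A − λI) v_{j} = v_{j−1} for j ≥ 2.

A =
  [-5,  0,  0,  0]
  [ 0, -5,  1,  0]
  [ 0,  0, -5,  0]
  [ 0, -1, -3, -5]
A Jordan chain for λ = -5 of length 3:
v_1 = (0, 0, 0, -1)ᵀ
v_2 = (0, 1, 0, -3)ᵀ
v_3 = (0, 0, 1, 0)ᵀ

Let N = A − (-5)·I. We want v_3 with N^3 v_3 = 0 but N^2 v_3 ≠ 0; then v_{j-1} := N · v_j for j = 3, …, 2.

Pick v_3 = (0, 0, 1, 0)ᵀ.
Then v_2 = N · v_3 = (0, 1, 0, -3)ᵀ.
Then v_1 = N · v_2 = (0, 0, 0, -1)ᵀ.

Sanity check: (A − (-5)·I) v_1 = (0, 0, 0, 0)ᵀ = 0. ✓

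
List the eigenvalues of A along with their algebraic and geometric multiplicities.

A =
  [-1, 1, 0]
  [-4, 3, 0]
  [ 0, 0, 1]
λ = 1: alg = 3, geom = 2

Step 1 — factor the characteristic polynomial to read off the algebraic multiplicities:
  χ_A(x) = (x - 1)^3

Step 2 — compute geometric multiplicities via the rank-nullity identity g(λ) = n − rank(A − λI):
  rank(A − (1)·I) = 1, so dim ker(A − (1)·I) = n − 1 = 2

Summary:
  λ = 1: algebraic multiplicity = 3, geometric multiplicity = 2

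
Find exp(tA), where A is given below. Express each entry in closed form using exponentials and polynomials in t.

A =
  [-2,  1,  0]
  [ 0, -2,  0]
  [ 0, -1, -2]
e^{tA} =
  [exp(-2*t), t*exp(-2*t), 0]
  [0, exp(-2*t), 0]
  [0, -t*exp(-2*t), exp(-2*t)]

Strategy: write A = P · J · P⁻¹ where J is a Jordan canonical form, so e^{tA} = P · e^{tJ} · P⁻¹, and e^{tJ} can be computed block-by-block.

A has Jordan form
J =
  [-2,  1,  0]
  [ 0, -2,  0]
  [ 0,  0, -2]
(up to reordering of blocks).

Per-block formulas:
  For a 1×1 block at λ = -2: exp(t · [-2]) = [e^(-2t)].
  For a 2×2 Jordan block J_2(-2): exp(t · J_2(-2)) = e^(-2t)·(I + t·N), where N is the 2×2 nilpotent shift.

After assembling e^{tJ} and conjugating by P, we get:

e^{tA} =
  [exp(-2*t), t*exp(-2*t), 0]
  [0, exp(-2*t), 0]
  [0, -t*exp(-2*t), exp(-2*t)]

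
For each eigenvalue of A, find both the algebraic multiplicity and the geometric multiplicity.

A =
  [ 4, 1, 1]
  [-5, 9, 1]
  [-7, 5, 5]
λ = 6: alg = 3, geom = 1

Step 1 — factor the characteristic polynomial to read off the algebraic multiplicities:
  χ_A(x) = (x - 6)^3

Step 2 — compute geometric multiplicities via the rank-nullity identity g(λ) = n − rank(A − λI):
  rank(A − (6)·I) = 2, so dim ker(A − (6)·I) = n − 2 = 1

Summary:
  λ = 6: algebraic multiplicity = 3, geometric multiplicity = 1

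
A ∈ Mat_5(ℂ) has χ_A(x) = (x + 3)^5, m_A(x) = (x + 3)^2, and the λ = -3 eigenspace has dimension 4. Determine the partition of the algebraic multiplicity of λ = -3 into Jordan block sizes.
Block sizes for λ = -3: [2, 1, 1, 1]

Step 1 — from the characteristic polynomial, algebraic multiplicity of λ = -3 is 5. From dim ker(A − (-3)·I) = 4, there are exactly 4 Jordan blocks for λ = -3.
Step 2 — from the minimal polynomial, the factor (x + 3)^2 tells us the largest block for λ = -3 has size 2.
Step 3 — with total size 5, 4 blocks, and largest block 2, the block sizes (in nonincreasing order) are [2, 1, 1, 1].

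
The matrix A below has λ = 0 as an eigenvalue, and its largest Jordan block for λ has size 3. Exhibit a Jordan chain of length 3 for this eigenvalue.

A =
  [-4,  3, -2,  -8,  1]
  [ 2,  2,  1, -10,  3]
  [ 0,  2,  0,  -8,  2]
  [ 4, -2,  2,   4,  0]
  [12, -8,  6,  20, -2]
A Jordan chain for λ = 0 of length 3:
v_1 = (2, -8, -4, -4, -8)ᵀ
v_2 = (-4, 2, 0, 4, 12)ᵀ
v_3 = (1, 0, 0, 0, 0)ᵀ

Let N = A − (0)·I. We want v_3 with N^3 v_3 = 0 but N^2 v_3 ≠ 0; then v_{j-1} := N · v_j for j = 3, …, 2.

Pick v_3 = (1, 0, 0, 0, 0)ᵀ.
Then v_2 = N · v_3 = (-4, 2, 0, 4, 12)ᵀ.
Then v_1 = N · v_2 = (2, -8, -4, -4, -8)ᵀ.

Sanity check: (A − (0)·I) v_1 = (0, 0, 0, 0, 0)ᵀ = 0. ✓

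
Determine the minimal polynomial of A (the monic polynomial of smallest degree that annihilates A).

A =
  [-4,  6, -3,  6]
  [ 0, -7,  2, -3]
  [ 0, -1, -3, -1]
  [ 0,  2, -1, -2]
x^3 + 12*x^2 + 48*x + 64

The characteristic polynomial is χ_A(x) = (x + 4)^4, so the eigenvalues are known. The minimal polynomial is
  m_A(x) = Π_λ (x − λ)^{k_λ}
where k_λ is the size of the *largest* Jordan block for λ (equivalently, the smallest k with (A − λI)^k v = 0 for every generalised eigenvector v of λ).

  λ = -4: largest Jordan block has size 3, contributing (x + 4)^3

So m_A(x) = (x + 4)^3 = x^3 + 12*x^2 + 48*x + 64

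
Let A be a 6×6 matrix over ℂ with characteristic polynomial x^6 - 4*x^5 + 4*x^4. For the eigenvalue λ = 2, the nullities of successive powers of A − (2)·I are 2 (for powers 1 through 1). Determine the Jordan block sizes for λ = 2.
Block sizes for λ = 2: [1, 1]

From the dimensions of kernels of powers, the number of Jordan blocks of size at least j is d_j − d_{j−1} where d_j = dim ker(N^j) (with d_0 = 0). Computing the differences gives [2].
The number of blocks of size exactly k is (#blocks of size ≥ k) − (#blocks of size ≥ k + 1), so the partition is: 2 block(s) of size 1.
In nonincreasing order the block sizes are [1, 1].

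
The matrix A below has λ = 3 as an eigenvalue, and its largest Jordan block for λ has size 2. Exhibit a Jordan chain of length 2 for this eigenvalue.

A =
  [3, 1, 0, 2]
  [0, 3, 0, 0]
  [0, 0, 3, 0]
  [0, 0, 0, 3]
A Jordan chain for λ = 3 of length 2:
v_1 = (1, 0, 0, 0)ᵀ
v_2 = (0, 1, 0, 0)ᵀ

Let N = A − (3)·I. We want v_2 with N^2 v_2 = 0 but N^1 v_2 ≠ 0; then v_{j-1} := N · v_j for j = 2, …, 2.

Pick v_2 = (0, 1, 0, 0)ᵀ.
Then v_1 = N · v_2 = (1, 0, 0, 0)ᵀ.

Sanity check: (A − (3)·I) v_1 = (0, 0, 0, 0)ᵀ = 0. ✓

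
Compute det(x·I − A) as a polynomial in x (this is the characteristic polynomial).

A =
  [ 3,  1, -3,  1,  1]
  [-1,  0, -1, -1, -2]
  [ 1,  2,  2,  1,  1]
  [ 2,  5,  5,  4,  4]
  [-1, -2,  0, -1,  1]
x^5 - 10*x^4 + 40*x^3 - 80*x^2 + 80*x - 32

Expanding det(x·I − A) (e.g. by cofactor expansion or by noting that A is similar to its Jordan form J, which has the same characteristic polynomial as A) gives
  χ_A(x) = x^5 - 10*x^4 + 40*x^3 - 80*x^2 + 80*x - 32
which factors as (x - 2)^5. The eigenvalues (with algebraic multiplicities) are λ = 2 with multiplicity 5.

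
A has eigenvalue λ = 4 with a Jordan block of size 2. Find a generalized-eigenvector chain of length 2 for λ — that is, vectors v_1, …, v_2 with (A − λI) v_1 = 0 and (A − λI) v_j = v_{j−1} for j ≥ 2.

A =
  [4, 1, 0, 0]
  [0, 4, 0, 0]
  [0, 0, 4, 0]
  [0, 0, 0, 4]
A Jordan chain for λ = 4 of length 2:
v_1 = (1, 0, 0, 0)ᵀ
v_2 = (0, 1, 0, 0)ᵀ

Let N = A − (4)·I. We want v_2 with N^2 v_2 = 0 but N^1 v_2 ≠ 0; then v_{j-1} := N · v_j for j = 2, …, 2.

Pick v_2 = (0, 1, 0, 0)ᵀ.
Then v_1 = N · v_2 = (1, 0, 0, 0)ᵀ.

Sanity check: (A − (4)·I) v_1 = (0, 0, 0, 0)ᵀ = 0. ✓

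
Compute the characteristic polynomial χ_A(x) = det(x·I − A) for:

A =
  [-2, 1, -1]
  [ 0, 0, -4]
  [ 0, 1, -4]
x^3 + 6*x^2 + 12*x + 8

Expanding det(x·I − A) (e.g. by cofactor expansion or by noting that A is similar to its Jordan form J, which has the same characteristic polynomial as A) gives
  χ_A(x) = x^3 + 6*x^2 + 12*x + 8
which factors as (x + 2)^3. The eigenvalues (with algebraic multiplicities) are λ = -2 with multiplicity 3.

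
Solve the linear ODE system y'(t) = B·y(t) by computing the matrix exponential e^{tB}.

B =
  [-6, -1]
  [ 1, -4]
e^{tB} =
  [-t*exp(-5*t) + exp(-5*t), -t*exp(-5*t)]
  [t*exp(-5*t), t*exp(-5*t) + exp(-5*t)]

Strategy: write B = P · J · P⁻¹ where J is a Jordan canonical form, so e^{tB} = P · e^{tJ} · P⁻¹, and e^{tJ} can be computed block-by-block.

B has Jordan form
J =
  [-5,  1]
  [ 0, -5]
(up to reordering of blocks).

Per-block formulas:
  For a 2×2 Jordan block J_2(-5): exp(t · J_2(-5)) = e^(-5t)·(I + t·N), where N is the 2×2 nilpotent shift.

After assembling e^{tJ} and conjugating by P, we get:

e^{tB} =
  [-t*exp(-5*t) + exp(-5*t), -t*exp(-5*t)]
  [t*exp(-5*t), t*exp(-5*t) + exp(-5*t)]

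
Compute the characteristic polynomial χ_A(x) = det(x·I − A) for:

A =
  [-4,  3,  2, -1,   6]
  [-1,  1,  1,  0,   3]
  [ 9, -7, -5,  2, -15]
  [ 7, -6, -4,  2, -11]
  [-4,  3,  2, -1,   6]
x^5

Expanding det(x·I − A) (e.g. by cofactor expansion or by noting that A is similar to its Jordan form J, which has the same characteristic polynomial as A) gives
  χ_A(x) = x^5
which factors as x^5. The eigenvalues (with algebraic multiplicities) are λ = 0 with multiplicity 5.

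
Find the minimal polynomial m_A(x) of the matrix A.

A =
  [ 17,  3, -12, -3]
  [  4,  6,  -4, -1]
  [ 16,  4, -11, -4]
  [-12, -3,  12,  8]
x^2 - 10*x + 25

The characteristic polynomial is χ_A(x) = (x - 5)^4, so the eigenvalues are known. The minimal polynomial is
  m_A(x) = Π_λ (x − λ)^{k_λ}
where k_λ is the size of the *largest* Jordan block for λ (equivalently, the smallest k with (A − λI)^k v = 0 for every generalised eigenvector v of λ).

  λ = 5: largest Jordan block has size 2, contributing (x − 5)^2

So m_A(x) = (x - 5)^2 = x^2 - 10*x + 25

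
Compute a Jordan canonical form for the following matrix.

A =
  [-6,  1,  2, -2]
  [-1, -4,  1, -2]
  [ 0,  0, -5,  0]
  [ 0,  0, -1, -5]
J_3(-5) ⊕ J_1(-5)

The characteristic polynomial is
  det(x·I − A) = x^4 + 20*x^3 + 150*x^2 + 500*x + 625 = (x + 5)^4

Eigenvalues and multiplicities (the geometric multiplicity of λ is n − rank(A − λI), which equals the number of Jordan blocks for λ):
  λ = -5: algebraic multiplicity = 4, geometric multiplicity = 2

Determining the block sizes for each eigenvalue:
  λ = -5: with am = 4 and gm = 2, the partition is not yet determined (e.g. several partitions of 4 into 2 parts exist). Let N = A − (-5)·I. Computing rank(N^1) = 2, rank(N^2) = 1, rank(N^3) = 0; the number of blocks of size ≥ j is rank(N^{j−1}) − rank(N^j), giving [2, 1, 1]. So we have 1 block(s) of size 3, 1 block(s) of size 1 → block sizes [3, 1]

Assembling the blocks gives a Jordan form
J =
  [-5,  1,  0,  0]
  [ 0, -5,  1,  0]
  [ 0,  0, -5,  0]
  [ 0,  0,  0, -5]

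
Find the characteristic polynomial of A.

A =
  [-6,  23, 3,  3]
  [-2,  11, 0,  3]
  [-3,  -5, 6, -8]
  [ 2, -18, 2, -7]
x^4 - 4*x^3 + 6*x^2 - 4*x + 1

Expanding det(x·I − A) (e.g. by cofactor expansion or by noting that A is similar to its Jordan form J, which has the same characteristic polynomial as A) gives
  χ_A(x) = x^4 - 4*x^3 + 6*x^2 - 4*x + 1
which factors as (x - 1)^4. The eigenvalues (with algebraic multiplicities) are λ = 1 with multiplicity 4.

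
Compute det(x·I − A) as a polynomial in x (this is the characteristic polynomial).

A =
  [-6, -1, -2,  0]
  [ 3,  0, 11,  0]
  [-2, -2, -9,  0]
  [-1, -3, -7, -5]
x^4 + 20*x^3 + 150*x^2 + 500*x + 625

Expanding det(x·I − A) (e.g. by cofactor expansion or by noting that A is similar to its Jordan form J, which has the same characteristic polynomial as A) gives
  χ_A(x) = x^4 + 20*x^3 + 150*x^2 + 500*x + 625
which factors as (x + 5)^4. The eigenvalues (with algebraic multiplicities) are λ = -5 with multiplicity 4.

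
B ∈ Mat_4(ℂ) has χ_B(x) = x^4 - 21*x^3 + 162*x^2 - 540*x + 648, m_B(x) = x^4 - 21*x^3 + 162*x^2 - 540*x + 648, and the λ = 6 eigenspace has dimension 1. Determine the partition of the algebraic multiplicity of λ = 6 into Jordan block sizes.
Block sizes for λ = 6: [3]

Step 1 — from the characteristic polynomial, algebraic multiplicity of λ = 6 is 3. From dim ker(B − (6)·I) = 1, there are exactly 1 Jordan blocks for λ = 6.
Step 2 — from the minimal polynomial, the factor (x − 6)^3 tells us the largest block for λ = 6 has size 3.
Step 3 — with total size 3, 1 blocks, and largest block 3, the block sizes (in nonincreasing order) are [3].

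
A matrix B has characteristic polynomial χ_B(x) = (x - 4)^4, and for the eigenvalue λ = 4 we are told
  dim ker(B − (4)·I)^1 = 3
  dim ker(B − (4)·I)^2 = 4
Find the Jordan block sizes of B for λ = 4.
Block sizes for λ = 4: [2, 1, 1]

From the dimensions of kernels of powers, the number of Jordan blocks of size at least j is d_j − d_{j−1} where d_j = dim ker(N^j) (with d_0 = 0). Computing the differences gives [3, 1].
The number of blocks of size exactly k is (#blocks of size ≥ k) − (#blocks of size ≥ k + 1), so the partition is: 2 block(s) of size 1, 1 block(s) of size 2.
In nonincreasing order the block sizes are [2, 1, 1].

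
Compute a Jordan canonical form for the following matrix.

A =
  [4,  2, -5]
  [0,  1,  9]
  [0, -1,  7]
J_3(4)

The characteristic polynomial is
  det(x·I − A) = x^3 - 12*x^2 + 48*x - 64 = (x - 4)^3

Eigenvalues and multiplicities (the geometric multiplicity of λ is n − rank(A − λI), which equals the number of Jordan blocks for λ):
  λ = 4: algebraic multiplicity = 3, geometric multiplicity = 1

Determining the block sizes for each eigenvalue:
  λ = 4: one block (gm = 1), so the single block has size am = 3 → block sizes [3]

Assembling the blocks gives a Jordan form
J =
  [4, 1, 0]
  [0, 4, 1]
  [0, 0, 4]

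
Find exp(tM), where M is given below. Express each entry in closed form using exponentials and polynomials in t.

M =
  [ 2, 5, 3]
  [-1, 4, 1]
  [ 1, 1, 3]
e^{tM} =
  [-t^2*exp(3*t)/2 - t*exp(3*t) + exp(3*t), 3*t^2*exp(3*t)/2 + 5*t*exp(3*t), t^2*exp(3*t) + 3*t*exp(3*t)]
  [t^2*exp(3*t)/2 - t*exp(3*t), -3*t^2*exp(3*t)/2 + t*exp(3*t) + exp(3*t), -t^2*exp(3*t) + t*exp(3*t)]
  [-t^2*exp(3*t) + t*exp(3*t), 3*t^2*exp(3*t) + t*exp(3*t), 2*t^2*exp(3*t) + exp(3*t)]

Strategy: write M = P · J · P⁻¹ where J is a Jordan canonical form, so e^{tM} = P · e^{tJ} · P⁻¹, and e^{tJ} can be computed block-by-block.

M has Jordan form
J =
  [3, 1, 0]
  [0, 3, 1]
  [0, 0, 3]
(up to reordering of blocks).

Per-block formulas:
  For a 3×3 Jordan block J_3(3): exp(t · J_3(3)) = e^(3t)·(I + t·N + (t^2/2)·N^2), where N is the 3×3 nilpotent shift.

After assembling e^{tJ} and conjugating by P, we get:

e^{tM} =
  [-t^2*exp(3*t)/2 - t*exp(3*t) + exp(3*t), 3*t^2*exp(3*t)/2 + 5*t*exp(3*t), t^2*exp(3*t) + 3*t*exp(3*t)]
  [t^2*exp(3*t)/2 - t*exp(3*t), -3*t^2*exp(3*t)/2 + t*exp(3*t) + exp(3*t), -t^2*exp(3*t) + t*exp(3*t)]
  [-t^2*exp(3*t) + t*exp(3*t), 3*t^2*exp(3*t) + t*exp(3*t), 2*t^2*exp(3*t) + exp(3*t)]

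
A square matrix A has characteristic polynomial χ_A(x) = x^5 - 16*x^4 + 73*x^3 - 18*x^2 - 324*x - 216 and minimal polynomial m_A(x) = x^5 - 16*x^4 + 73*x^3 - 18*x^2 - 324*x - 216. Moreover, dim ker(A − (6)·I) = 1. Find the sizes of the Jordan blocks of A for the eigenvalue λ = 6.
Block sizes for λ = 6: [3]

Step 1 — from the characteristic polynomial, algebraic multiplicity of λ = 6 is 3. From dim ker(A − (6)·I) = 1, there are exactly 1 Jordan blocks for λ = 6.
Step 2 — from the minimal polynomial, the factor (x − 6)^3 tells us the largest block for λ = 6 has size 3.
Step 3 — with total size 3, 1 blocks, and largest block 3, the block sizes (in nonincreasing order) are [3].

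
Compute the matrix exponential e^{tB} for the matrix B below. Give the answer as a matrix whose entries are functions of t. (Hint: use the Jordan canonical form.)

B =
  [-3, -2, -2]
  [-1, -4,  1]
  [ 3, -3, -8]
e^{tB} =
  [2*t*exp(-5*t) + exp(-5*t), -2*t*exp(-5*t), -2*t*exp(-5*t)]
  [-t*exp(-5*t), t*exp(-5*t) + exp(-5*t), t*exp(-5*t)]
  [3*t*exp(-5*t), -3*t*exp(-5*t), -3*t*exp(-5*t) + exp(-5*t)]

Strategy: write B = P · J · P⁻¹ where J is a Jordan canonical form, so e^{tB} = P · e^{tJ} · P⁻¹, and e^{tJ} can be computed block-by-block.

B has Jordan form
J =
  [-5,  1,  0]
  [ 0, -5,  0]
  [ 0,  0, -5]
(up to reordering of blocks).

Per-block formulas:
  For a 2×2 Jordan block J_2(-5): exp(t · J_2(-5)) = e^(-5t)·(I + t·N), where N is the 2×2 nilpotent shift.
  For a 1×1 block at λ = -5: exp(t · [-5]) = [e^(-5t)].

After assembling e^{tJ} and conjugating by P, we get:

e^{tB} =
  [2*t*exp(-5*t) + exp(-5*t), -2*t*exp(-5*t), -2*t*exp(-5*t)]
  [-t*exp(-5*t), t*exp(-5*t) + exp(-5*t), t*exp(-5*t)]
  [3*t*exp(-5*t), -3*t*exp(-5*t), -3*t*exp(-5*t) + exp(-5*t)]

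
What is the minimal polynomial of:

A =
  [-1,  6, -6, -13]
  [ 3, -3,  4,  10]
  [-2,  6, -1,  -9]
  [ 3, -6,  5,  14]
x^4 - 9*x^3 + 27*x^2 - 27*x

The characteristic polynomial is χ_A(x) = x*(x - 3)^3, so the eigenvalues are known. The minimal polynomial is
  m_A(x) = Π_λ (x − λ)^{k_λ}
where k_λ is the size of the *largest* Jordan block for λ (equivalently, the smallest k with (A − λI)^k v = 0 for every generalised eigenvector v of λ).

  λ = 0: largest Jordan block has size 1, contributing (x − 0)
  λ = 3: largest Jordan block has size 3, contributing (x − 3)^3

So m_A(x) = x*(x - 3)^3 = x^4 - 9*x^3 + 27*x^2 - 27*x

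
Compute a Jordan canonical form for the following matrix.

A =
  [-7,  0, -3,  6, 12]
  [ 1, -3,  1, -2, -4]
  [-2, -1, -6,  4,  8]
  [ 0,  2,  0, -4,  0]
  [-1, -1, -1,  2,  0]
J_3(-4) ⊕ J_1(-4) ⊕ J_1(-4)

The characteristic polynomial is
  det(x·I − A) = x^5 + 20*x^4 + 160*x^3 + 640*x^2 + 1280*x + 1024 = (x + 4)^5

Eigenvalues and multiplicities (the geometric multiplicity of λ is n − rank(A − λI), which equals the number of Jordan blocks for λ):
  λ = -4: algebraic multiplicity = 5, geometric multiplicity = 3

Determining the block sizes for each eigenvalue:
  λ = -4: with am = 5 and gm = 3, the partition is not yet determined (e.g. several partitions of 5 into 3 parts exist). Let N = A − (-4)·I. Computing rank(N^1) = 2, rank(N^2) = 1, rank(N^3) = 0; the number of blocks of size ≥ j is rank(N^{j−1}) − rank(N^j), giving [3, 1, 1]. So we have 1 block(s) of size 3, 2 block(s) of size 1 → block sizes [3, 1, 1]

Assembling the blocks gives a Jordan form
J =
  [-4,  1,  0,  0,  0]
  [ 0, -4,  1,  0,  0]
  [ 0,  0, -4,  0,  0]
  [ 0,  0,  0, -4,  0]
  [ 0,  0,  0,  0, -4]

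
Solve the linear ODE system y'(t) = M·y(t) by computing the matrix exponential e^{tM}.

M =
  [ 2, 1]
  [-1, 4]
e^{tM} =
  [-t*exp(3*t) + exp(3*t), t*exp(3*t)]
  [-t*exp(3*t), t*exp(3*t) + exp(3*t)]

Strategy: write M = P · J · P⁻¹ where J is a Jordan canonical form, so e^{tM} = P · e^{tJ} · P⁻¹, and e^{tJ} can be computed block-by-block.

M has Jordan form
J =
  [3, 1]
  [0, 3]
(up to reordering of blocks).

Per-block formulas:
  For a 2×2 Jordan block J_2(3): exp(t · J_2(3)) = e^(3t)·(I + t·N), where N is the 2×2 nilpotent shift.

After assembling e^{tJ} and conjugating by P, we get:

e^{tM} =
  [-t*exp(3*t) + exp(3*t), t*exp(3*t)]
  [-t*exp(3*t), t*exp(3*t) + exp(3*t)]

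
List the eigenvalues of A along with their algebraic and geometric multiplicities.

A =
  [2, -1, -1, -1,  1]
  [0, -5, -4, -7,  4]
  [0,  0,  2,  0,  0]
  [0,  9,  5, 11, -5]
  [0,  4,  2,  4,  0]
λ = 2: alg = 5, geom = 3

Step 1 — factor the characteristic polynomial to read off the algebraic multiplicities:
  χ_A(x) = (x - 2)^5

Step 2 — compute geometric multiplicities via the rank-nullity identity g(λ) = n − rank(A − λI):
  rank(A − (2)·I) = 2, so dim ker(A − (2)·I) = n − 2 = 3

Summary:
  λ = 2: algebraic multiplicity = 5, geometric multiplicity = 3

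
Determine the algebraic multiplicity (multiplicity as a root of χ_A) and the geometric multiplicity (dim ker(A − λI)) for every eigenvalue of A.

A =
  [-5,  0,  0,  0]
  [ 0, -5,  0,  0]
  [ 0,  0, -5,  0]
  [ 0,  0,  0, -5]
λ = -5: alg = 4, geom = 4

Step 1 — factor the characteristic polynomial to read off the algebraic multiplicities:
  χ_A(x) = (x + 5)^4

Step 2 — compute geometric multiplicities via the rank-nullity identity g(λ) = n − rank(A − λI):
  rank(A − (-5)·I) = 0, so dim ker(A − (-5)·I) = n − 0 = 4

Summary:
  λ = -5: algebraic multiplicity = 4, geometric multiplicity = 4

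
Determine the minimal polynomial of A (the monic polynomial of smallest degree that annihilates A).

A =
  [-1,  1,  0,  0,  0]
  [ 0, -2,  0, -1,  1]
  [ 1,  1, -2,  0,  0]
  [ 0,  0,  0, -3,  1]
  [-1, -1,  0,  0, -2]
x^3 + 6*x^2 + 12*x + 8

The characteristic polynomial is χ_A(x) = (x + 2)^5, so the eigenvalues are known. The minimal polynomial is
  m_A(x) = Π_λ (x − λ)^{k_λ}
where k_λ is the size of the *largest* Jordan block for λ (equivalently, the smallest k with (A − λI)^k v = 0 for every generalised eigenvector v of λ).

  λ = -2: largest Jordan block has size 3, contributing (x + 2)^3

So m_A(x) = (x + 2)^3 = x^3 + 6*x^2 + 12*x + 8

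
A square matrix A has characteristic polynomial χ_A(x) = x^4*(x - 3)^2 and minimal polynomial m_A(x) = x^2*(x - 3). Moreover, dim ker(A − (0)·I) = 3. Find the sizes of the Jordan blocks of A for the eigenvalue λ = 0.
Block sizes for λ = 0: [2, 1, 1]

Step 1 — from the characteristic polynomial, algebraic multiplicity of λ = 0 is 4. From dim ker(A − (0)·I) = 3, there are exactly 3 Jordan blocks for λ = 0.
Step 2 — from the minimal polynomial, the factor (x − 0)^2 tells us the largest block for λ = 0 has size 2.
Step 3 — with total size 4, 3 blocks, and largest block 2, the block sizes (in nonincreasing order) are [2, 1, 1].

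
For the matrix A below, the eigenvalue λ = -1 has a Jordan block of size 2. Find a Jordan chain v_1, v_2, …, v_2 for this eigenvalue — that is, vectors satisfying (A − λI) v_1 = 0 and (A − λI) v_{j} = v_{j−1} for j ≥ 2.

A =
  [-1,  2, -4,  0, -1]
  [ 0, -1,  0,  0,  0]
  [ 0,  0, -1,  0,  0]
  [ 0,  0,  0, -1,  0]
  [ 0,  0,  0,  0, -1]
A Jordan chain for λ = -1 of length 2:
v_1 = (2, 0, 0, 0, 0)ᵀ
v_2 = (0, 1, 0, 0, 0)ᵀ

Let N = A − (-1)·I. We want v_2 with N^2 v_2 = 0 but N^1 v_2 ≠ 0; then v_{j-1} := N · v_j for j = 2, …, 2.

Pick v_2 = (0, 1, 0, 0, 0)ᵀ.
Then v_1 = N · v_2 = (2, 0, 0, 0, 0)ᵀ.

Sanity check: (A − (-1)·I) v_1 = (0, 0, 0, 0, 0)ᵀ = 0. ✓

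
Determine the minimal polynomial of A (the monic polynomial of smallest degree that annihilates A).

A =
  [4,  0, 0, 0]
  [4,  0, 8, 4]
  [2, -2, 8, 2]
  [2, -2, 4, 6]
x^2 - 10*x + 24

The characteristic polynomial is χ_A(x) = (x - 6)*(x - 4)^3, so the eigenvalues are known. The minimal polynomial is
  m_A(x) = Π_λ (x − λ)^{k_λ}
where k_λ is the size of the *largest* Jordan block for λ (equivalently, the smallest k with (A − λI)^k v = 0 for every generalised eigenvector v of λ).

  λ = 4: largest Jordan block has size 1, contributing (x − 4)
  λ = 6: largest Jordan block has size 1, contributing (x − 6)

So m_A(x) = (x - 6)*(x - 4) = x^2 - 10*x + 24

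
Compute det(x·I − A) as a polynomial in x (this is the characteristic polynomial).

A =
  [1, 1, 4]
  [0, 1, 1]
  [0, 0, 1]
x^3 - 3*x^2 + 3*x - 1

Expanding det(x·I − A) (e.g. by cofactor expansion or by noting that A is similar to its Jordan form J, which has the same characteristic polynomial as A) gives
  χ_A(x) = x^3 - 3*x^2 + 3*x - 1
which factors as (x - 1)^3. The eigenvalues (with algebraic multiplicities) are λ = 1 with multiplicity 3.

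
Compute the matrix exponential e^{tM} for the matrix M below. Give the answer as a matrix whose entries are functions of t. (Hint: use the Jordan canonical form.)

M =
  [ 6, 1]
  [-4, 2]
e^{tM} =
  [2*t*exp(4*t) + exp(4*t), t*exp(4*t)]
  [-4*t*exp(4*t), -2*t*exp(4*t) + exp(4*t)]

Strategy: write M = P · J · P⁻¹ where J is a Jordan canonical form, so e^{tM} = P · e^{tJ} · P⁻¹, and e^{tJ} can be computed block-by-block.

M has Jordan form
J =
  [4, 1]
  [0, 4]
(up to reordering of blocks).

Per-block formulas:
  For a 2×2 Jordan block J_2(4): exp(t · J_2(4)) = e^(4t)·(I + t·N), where N is the 2×2 nilpotent shift.

After assembling e^{tJ} and conjugating by P, we get:

e^{tM} =
  [2*t*exp(4*t) + exp(4*t), t*exp(4*t)]
  [-4*t*exp(4*t), -2*t*exp(4*t) + exp(4*t)]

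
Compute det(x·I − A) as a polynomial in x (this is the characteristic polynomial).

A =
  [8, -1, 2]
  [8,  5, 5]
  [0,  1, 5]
x^3 - 18*x^2 + 108*x - 216

Expanding det(x·I − A) (e.g. by cofactor expansion or by noting that A is similar to its Jordan form J, which has the same characteristic polynomial as A) gives
  χ_A(x) = x^3 - 18*x^2 + 108*x - 216
which factors as (x - 6)^3. The eigenvalues (with algebraic multiplicities) are λ = 6 with multiplicity 3.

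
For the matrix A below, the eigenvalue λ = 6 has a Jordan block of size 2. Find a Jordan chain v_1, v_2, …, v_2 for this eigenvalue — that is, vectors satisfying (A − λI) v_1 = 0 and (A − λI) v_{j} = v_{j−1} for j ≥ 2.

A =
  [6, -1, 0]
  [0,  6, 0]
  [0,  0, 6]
A Jordan chain for λ = 6 of length 2:
v_1 = (-1, 0, 0)ᵀ
v_2 = (0, 1, 0)ᵀ

Let N = A − (6)·I. We want v_2 with N^2 v_2 = 0 but N^1 v_2 ≠ 0; then v_{j-1} := N · v_j for j = 2, …, 2.

Pick v_2 = (0, 1, 0)ᵀ.
Then v_1 = N · v_2 = (-1, 0, 0)ᵀ.

Sanity check: (A − (6)·I) v_1 = (0, 0, 0)ᵀ = 0. ✓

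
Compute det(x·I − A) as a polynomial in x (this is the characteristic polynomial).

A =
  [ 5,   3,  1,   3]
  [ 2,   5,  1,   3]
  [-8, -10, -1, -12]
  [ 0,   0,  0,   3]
x^4 - 12*x^3 + 54*x^2 - 108*x + 81

Expanding det(x·I − A) (e.g. by cofactor expansion or by noting that A is similar to its Jordan form J, which has the same characteristic polynomial as A) gives
  χ_A(x) = x^4 - 12*x^3 + 54*x^2 - 108*x + 81
which factors as (x - 3)^4. The eigenvalues (with algebraic multiplicities) are λ = 3 with multiplicity 4.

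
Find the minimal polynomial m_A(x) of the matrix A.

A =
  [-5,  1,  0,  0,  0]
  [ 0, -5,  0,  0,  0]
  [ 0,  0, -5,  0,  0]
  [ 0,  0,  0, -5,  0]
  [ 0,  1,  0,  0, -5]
x^2 + 10*x + 25

The characteristic polynomial is χ_A(x) = (x + 5)^5, so the eigenvalues are known. The minimal polynomial is
  m_A(x) = Π_λ (x − λ)^{k_λ}
where k_λ is the size of the *largest* Jordan block for λ (equivalently, the smallest k with (A − λI)^k v = 0 for every generalised eigenvector v of λ).

  λ = -5: largest Jordan block has size 2, contributing (x + 5)^2

So m_A(x) = (x + 5)^2 = x^2 + 10*x + 25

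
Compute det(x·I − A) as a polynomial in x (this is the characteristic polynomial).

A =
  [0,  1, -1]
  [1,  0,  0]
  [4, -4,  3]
x^3 - 3*x^2 + 3*x - 1

Expanding det(x·I − A) (e.g. by cofactor expansion or by noting that A is similar to its Jordan form J, which has the same characteristic polynomial as A) gives
  χ_A(x) = x^3 - 3*x^2 + 3*x - 1
which factors as (x - 1)^3. The eigenvalues (with algebraic multiplicities) are λ = 1 with multiplicity 3.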